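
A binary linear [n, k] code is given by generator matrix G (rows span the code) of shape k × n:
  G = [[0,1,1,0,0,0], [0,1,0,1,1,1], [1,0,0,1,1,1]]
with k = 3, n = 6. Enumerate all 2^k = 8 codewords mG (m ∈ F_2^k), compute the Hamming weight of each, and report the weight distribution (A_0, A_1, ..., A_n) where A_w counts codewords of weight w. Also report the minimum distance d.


Weight distribution: A_0 = 1, A_2 = 3, A_4 = 3, A_6 = 1. Minimum distance d = 2.

Enumerate all 2^3 = 8 messages m ∈ F_2^3.
For each, compute codeword c = mG in F_2^6, then tally its weight.
  m = 000 → c = 000000, weight = 0.
  m = 100 → c = 011000, weight = 2.
  m = 010 → c = 010111, weight = 4.
  m = 110 → c = 001111, weight = 4.
  m = 001 → c = 100111, weight = 4.
  m = 101 → c = 111111, weight = 6.
  m = 011 → c = 110000, weight = 2.
  m = 111 → c = 101000, weight = 2.
Tally weights:
  weight 0: 1 codewords.
  weight 2: 3 codewords.
  weight 4: 3 codewords.
  weight 6: 1 codewords.
Minimum distance d = smallest w > 0 with A_w > 0 = 2.
Sanity: Σ A_w = 8 = 2^3 = 8 ✓.


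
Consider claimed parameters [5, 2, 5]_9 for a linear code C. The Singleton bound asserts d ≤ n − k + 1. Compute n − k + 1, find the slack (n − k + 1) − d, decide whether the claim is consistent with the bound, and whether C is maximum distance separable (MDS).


Singleton RHS = n − k + 1 = 4, slack = -1, bound violated (no such code; not MDS).

Singleton bound: d ≤ n − k + 1.
Here n = 5, k = 2, so n − k + 1 = 4.
Given d = 5, check d ≤ 4: NO.
Slack = (n − k + 1) − d = -1.
The slack is negative: d = 5 exceeds n − k + 1 = 4 by 1, so the Singleton bound is violated and no linear [5, 2, 5]_9 code can exist. In particular it is not MDS (MDS requires d = n − k + 1 exactly).
Description: the claimed parameters are [5, 2, 5]_9; such a code would be impossible (violates the Singleton bound).


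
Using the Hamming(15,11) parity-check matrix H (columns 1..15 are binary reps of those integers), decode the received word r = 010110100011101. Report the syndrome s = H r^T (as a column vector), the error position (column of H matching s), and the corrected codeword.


s = (0, 0, 0, 1)^T, error position = 1, corrected codeword c = 110110100011101

Compute s = H r^T mod 2 one row at a time:
  s_1 = 0 + 0 + 0 + 1 + 1 + 1 + 0 + 1 = 4 ≡ 0 (mod 2).
  s_2 = 1 + 1 + 0 + 1 + 1 + 1 + 0 + 1 = 6 ≡ 0 (mod 2).
  s_3 = 1 + 0 + 0 + 1 + 0 + 1 + 0 + 1 = 4 ≡ 0 (mod 2).
  s_4 = 0 + 0 + 1 + 1 + 0 + 1 + 1 + 1 = 5 ≡ 1 (mod 2).
s = (0, 0, 0, 1)^T — this equals column 1 of H (binary 0001), so error is at position 1.
Correct: flip bit 1 of r = 010110100011101 to get c = 110110100011101.


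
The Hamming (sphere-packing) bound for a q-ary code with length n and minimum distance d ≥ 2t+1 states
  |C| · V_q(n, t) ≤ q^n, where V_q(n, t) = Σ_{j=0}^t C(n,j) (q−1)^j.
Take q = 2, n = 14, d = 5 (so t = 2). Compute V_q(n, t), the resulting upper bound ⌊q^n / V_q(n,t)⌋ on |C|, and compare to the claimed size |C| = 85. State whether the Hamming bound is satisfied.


V_q(n, t) = 106, q^n = 16384, Hamming bound = 154, |C| = 85 ≤ bound (satisfied).

Step 1: Compute V_q(n, t) = Σ_{j=0}^2 C(n, j) (q−1)^j.
  j = 0: C(14,0)·(1)^0 = 1·1 = 1.
  j = 1: C(14,1)·(1)^1 = 14·1 = 14.
  j = 2: C(14,2)·(1)^2 = 91·1 = 91.
  V_q(n, t) = 1 + 14 + 91 = 106.
Step 2: q^n = 2^14 = 16384.
Step 3: Hamming bound ⌊q^n / V_q(n,t)⌋ = ⌊16384/106⌋ = 154.
Step 4: Compare |C| = 85 to 154: satisfied.
The claimed |C| lies below the Hamming bound.


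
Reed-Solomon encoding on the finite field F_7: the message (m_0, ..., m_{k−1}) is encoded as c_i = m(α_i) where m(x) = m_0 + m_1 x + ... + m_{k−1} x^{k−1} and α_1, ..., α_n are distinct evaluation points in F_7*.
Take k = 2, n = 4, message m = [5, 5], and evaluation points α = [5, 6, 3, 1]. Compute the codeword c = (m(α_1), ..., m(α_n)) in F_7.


c = [2, 0, 6, 3]

Message polynomial: m(x) = 5 + 5·x (mod 7).
For each evaluation point α_i, compute m(α_i) mod 7:
  α_1 = 5: Horner steps 5 → 2, so m(5) = 2.
  α_2 = 6: Horner steps 5 → 0, so m(6) = 0.
  α_3 = 3: Horner steps 5 → 6, so m(3) = 6.
  α_4 = 1: Horner steps 5 → 3, so m(1) = 3.
Codeword c = [2, 0, 6, 3] ∈ F_7^4.


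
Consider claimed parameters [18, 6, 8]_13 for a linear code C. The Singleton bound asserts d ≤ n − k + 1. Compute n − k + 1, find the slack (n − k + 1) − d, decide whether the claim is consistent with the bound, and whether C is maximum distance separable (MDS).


Singleton RHS = n − k + 1 = 13, slack = 5, bound satisfied, not MDS.

Singleton bound: d ≤ n − k + 1.
Here n = 18, k = 6, so n − k + 1 = 13.
Given d = 8, check d ≤ 13: YES.
Slack = (n − k + 1) − d = 5.
The code is NOT MDS (slack = 5 > 0).
Description: the claimed parameters are [18, 6, 8]_13; such a code would be non-MDS.


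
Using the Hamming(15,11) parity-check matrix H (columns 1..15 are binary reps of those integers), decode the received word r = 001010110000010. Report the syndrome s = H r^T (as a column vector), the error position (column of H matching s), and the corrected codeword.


s = (0, 1, 1, 1)^T, error position = 7, corrected codeword c = 001010010000010

Compute s = H r^T mod 2 one row at a time:
  s_1 = 1 + 0 + 0 + 0 + 0 + 0 + 1 + 0 = 2 ≡ 0 (mod 2).
  s_2 = 0 + 1 + 0 + 1 + 0 + 0 + 1 + 0 = 3 ≡ 1 (mod 2).
  s_3 = 0 + 1 + 0 + 1 + 0 + 0 + 1 + 0 = 3 ≡ 1 (mod 2).
  s_4 = 0 + 1 + 1 + 1 + 0 + 0 + 0 + 0 = 3 ≡ 1 (mod 2).
s = (0, 1, 1, 1)^T — this equals column 7 of H (binary 0111), so error is at position 7.
Correct: flip bit 7 of r = 001010110000010 to get c = 001010010000010.


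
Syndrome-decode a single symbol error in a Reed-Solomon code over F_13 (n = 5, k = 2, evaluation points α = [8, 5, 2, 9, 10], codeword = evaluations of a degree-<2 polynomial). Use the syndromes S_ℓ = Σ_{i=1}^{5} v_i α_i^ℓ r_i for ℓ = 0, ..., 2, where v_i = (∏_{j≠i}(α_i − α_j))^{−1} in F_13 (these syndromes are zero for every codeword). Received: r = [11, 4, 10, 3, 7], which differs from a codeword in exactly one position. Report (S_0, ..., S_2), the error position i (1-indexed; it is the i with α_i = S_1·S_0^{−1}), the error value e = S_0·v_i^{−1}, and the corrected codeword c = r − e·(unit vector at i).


S = (3, 1, 9), error at position 4, error magnitude e = 7, c = [11, 4, 10, 9, 7].

Step 1: column multipliers v_i = (∏_{j≠i}(α_i − α_j))^{−1} mod 13.
  i = 1 (α = 8): (8−5)(8−2)(8−9)(8−10) = 3·6·(−1)·(−2) = 36 ≡ 10, so v_1 = 10^{−1} = 4 (mod 13).
  i = 2 (α = 5): (5−8)(5−2)(5−9)(5−10) = (−3)·3·(−4)·(−5) = −180 ≡ 2, so v_2 = 2^{−1} = 7 (mod 13).
  i = 3 (α = 2): (2−8)(2−5)(2−9)(2−10) = (−6)·(−3)·(−7)·(−8) = 1008 ≡ 7, so v_3 = 7^{−1} = 2 (mod 13).
  i = 4 (α = 9): (9−8)(9−5)(9−2)(9−10) = 1·4·7·(−1) = −28 ≡ 11, so v_4 = 11^{−1} = 6 (mod 13).
  i = 5 (α = 10): (10−8)(10−5)(10−2)(10−9) = 2·5·8·1 = 80 ≡ 2, so v_5 = 2^{−1} = 7 (mod 13).
  v = [4, 7, 2, 6, 7].
Step 2: syndromes of r = [11, 4, 10, 3, 7] (all sums mod 13).
  S_0 = Σ v_i r_i = 4·11 + 7·4 + 2·10 + 6·3 + 7·7 = 159 ≡ 3.
  S_1 = Σ v_i α_i r_i = 4·8·11 + 7·5·4 + 2·2·10 + 6·9·3 + 7·10·7 = 1184 ≡ 1.
  α_i^2 mod 13 = [12, 12, 4, 3, 9].
  S_2 = Σ v_i α_i^2 r_i = 4·12·11 + 7·12·4 + 2·4·10 + 6·3·3 + 7·9·7 = 1439 ≡ 9.
  S = (3, 1, 9) ≠ 0, so r is not a codeword (an error is present).
Step 3: locate the error. For a single error e at position i, S_ℓ = v_i·e·α_i^ℓ, so α_err = S_1/S_0.
  S_0^{−1} = 3^{−1} = 9 (mod 13), so α_err = 1·9 = 9 ≡ 9 = α_4. Error position i = 4.
  Consistency check: S_2/S_1 = 9·1 = 9 ≡ 9 = α_err ✓ (single-error assumption holds).
Step 4: error magnitude e = S_0/v_4 = S_0·∏_{j≠4}(α_4 − α_j) = 3·11 = 33 ≡ 7 (mod 13).
Step 5: correct position 4: c_4 = r_4 − e = 3 − 7 ≡ 9 (mod 13). Hence c = [11, 4, 10, 9, 7].
  Check: interpolating c through the α_i gives m(x) = 1 + 11·x (degree < 2) with m(α_i) = c_i for every i, so c is indeed a codeword.


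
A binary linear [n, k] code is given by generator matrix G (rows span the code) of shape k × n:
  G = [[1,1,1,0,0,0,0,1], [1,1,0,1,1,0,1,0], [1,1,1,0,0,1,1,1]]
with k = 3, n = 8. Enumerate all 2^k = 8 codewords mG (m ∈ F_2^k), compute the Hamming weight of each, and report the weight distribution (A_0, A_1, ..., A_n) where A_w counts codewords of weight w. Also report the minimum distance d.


Weight distribution: A_0 = 1, A_2 = 1, A_4 = 1, A_5 = 4, A_6 = 1. Minimum distance d = 2.

Enumerate all 2^3 = 8 messages m ∈ F_2^3.
For each, compute codeword c = mG in F_2^8, then tally its weight.
  m = 000 → c = 00000000, weight = 0.
  m = 100 → c = 11100001, weight = 4.
  m = 010 → c = 11011010, weight = 5.
  m = 110 → c = 00111011, weight = 5.
  m = 001 → c = 11100111, weight = 6.
  m = 101 → c = 00000110, weight = 2.
  m = 011 → c = 00111101, weight = 5.
  m = 111 → c = 11011100, weight = 5.
Tally weights:
  weight 0: 1 codewords.
  weight 2: 1 codewords.
  weight 4: 1 codewords.
  weight 5: 4 codewords.
  weight 6: 1 codewords.
Minimum distance d = smallest w > 0 with A_w > 0 = 2.
Sanity: Σ A_w = 8 = 2^3 = 8 ✓.


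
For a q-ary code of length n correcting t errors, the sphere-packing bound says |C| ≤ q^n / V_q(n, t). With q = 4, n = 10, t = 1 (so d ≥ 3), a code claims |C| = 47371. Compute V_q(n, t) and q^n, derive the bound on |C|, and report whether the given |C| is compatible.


V_q(n, t) = 31, q^n = 1048576, Hamming bound = 33825, |C| = 47371 > bound (violated).

Step 1: Compute V_q(n, t) = Σ_{j=0}^1 C(n, j) (q−1)^j.
  j = 0: C(10,0)·(3)^0 = 1·1 = 1.
  j = 1: C(10,1)·(3)^1 = 10·3 = 30.
  V_q(n, t) = 1 + 30 = 31.
Step 2: q^n = 4^10 = 1048576.
Step 3: Hamming bound ⌊q^n / V_q(n,t)⌋ = ⌊1048576/31⌋ = 33825.
Step 4: Compare |C| = 47371 to 33825: violated.
The claimed |C| lies above the Hamming bound, so no 4-ary code of length 10 with d ≥ 3 can have 47371 codewords.


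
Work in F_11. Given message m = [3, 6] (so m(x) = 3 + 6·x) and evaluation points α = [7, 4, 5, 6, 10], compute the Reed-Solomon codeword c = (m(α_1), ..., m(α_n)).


c = [1, 5, 0, 6, 8]

Message polynomial: m(x) = 3 + 6·x (mod 11).
For each evaluation point α_i, compute m(α_i) mod 11:
  α_1 = 7: Horner steps 6 → 1, so m(7) = 1.
  α_2 = 4: Horner steps 6 → 5, so m(4) = 5.
  α_3 = 5: Horner steps 6 → 0, so m(5) = 0.
  α_4 = 6: Horner steps 6 → 6, so m(6) = 6.
  α_5 = 10: Horner steps 6 → 8, so m(10) = 8.
Codeword c = [1, 5, 0, 6, 8] ∈ F_11^5.


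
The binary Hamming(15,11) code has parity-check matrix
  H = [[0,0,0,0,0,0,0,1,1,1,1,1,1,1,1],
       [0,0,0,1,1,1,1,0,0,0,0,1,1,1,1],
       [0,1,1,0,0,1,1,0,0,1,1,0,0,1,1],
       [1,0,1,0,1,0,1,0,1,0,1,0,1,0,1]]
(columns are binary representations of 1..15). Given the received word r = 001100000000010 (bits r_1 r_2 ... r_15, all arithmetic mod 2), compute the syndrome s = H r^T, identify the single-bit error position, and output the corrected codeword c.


s = (1, 0, 0, 1)^T, error position = 9, corrected codeword c = 001100001000010

Compute s = H r^T mod 2 one row at a time:
  s_1 = 0 + 0 + 0 + 0 + 0 + 0 + 1 + 0 = 1 ≡ 1 (mod 2).
  s_2 = 1 + 0 + 0 + 0 + 0 + 0 + 1 + 0 = 2 ≡ 0 (mod 2).
  s_3 = 0 + 1 + 0 + 0 + 0 + 0 + 1 + 0 = 2 ≡ 0 (mod 2).
  s_4 = 0 + 1 + 0 + 0 + 0 + 0 + 0 + 0 = 1 ≡ 1 (mod 2).
s = (1, 0, 0, 1)^T — this equals column 9 of H (binary 1001), so error is at position 9.
Correct: flip bit 9 of r = 001100000000010 to get c = 001100001000010.


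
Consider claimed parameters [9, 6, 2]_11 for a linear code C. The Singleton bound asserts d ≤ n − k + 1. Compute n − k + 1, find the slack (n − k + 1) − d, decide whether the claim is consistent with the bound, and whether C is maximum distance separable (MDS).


Singleton RHS = n − k + 1 = 4, slack = 2, bound satisfied, not MDS.

Singleton bound: d ≤ n − k + 1.
Here n = 9, k = 6, so n − k + 1 = 4.
Given d = 2, check d ≤ 4: YES.
Slack = (n − k + 1) − d = 2.
The code is NOT MDS (slack = 2 > 0).
Description: the claimed parameters are [9, 6, 2]_11; such a code would be non-MDS.


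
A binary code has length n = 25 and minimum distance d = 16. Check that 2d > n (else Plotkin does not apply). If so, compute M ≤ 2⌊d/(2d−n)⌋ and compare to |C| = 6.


Plotkin bound M ≤ 4; given |C| = 6 > bound (violated).

Check applicability: 2d = 32, n = 25.
2d − n = 7 > 0, so Plotkin applies.
Compute d/(2d−n) = 16/7 ≈ 2.2857.
⌊d/(2d−n)⌋ = 2.
Plotkin bound: M ≤ 2·2 = 4.
Given |C| = 6, check: VIOLATED.
This |C| is above the Plotkin bound, so no binary code with n = 25, d = 16 and 6 codewords exists.


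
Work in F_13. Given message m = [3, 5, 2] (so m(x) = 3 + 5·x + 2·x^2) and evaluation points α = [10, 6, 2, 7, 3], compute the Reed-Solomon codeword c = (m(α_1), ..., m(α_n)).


c = [6, 1, 8, 6, 10]

Message polynomial: m(x) = 3 + 5·x + 2·x^2 (mod 13).
For each evaluation point α_i, compute m(α_i) mod 13:
  α_1 = 10: Horner steps 2 → 12 → 6, so m(10) = 6.
  α_2 = 6: Horner steps 2 → 4 → 1, so m(6) = 1.
  α_3 = 2: Horner steps 2 → 9 → 8, so m(2) = 8.
  α_4 = 7: Horner steps 2 → 6 → 6, so m(7) = 6.
  α_5 = 3: Horner steps 2 → 11 → 10, so m(3) = 10.
Codeword c = [6, 1, 8, 6, 10] ∈ F_13^5.


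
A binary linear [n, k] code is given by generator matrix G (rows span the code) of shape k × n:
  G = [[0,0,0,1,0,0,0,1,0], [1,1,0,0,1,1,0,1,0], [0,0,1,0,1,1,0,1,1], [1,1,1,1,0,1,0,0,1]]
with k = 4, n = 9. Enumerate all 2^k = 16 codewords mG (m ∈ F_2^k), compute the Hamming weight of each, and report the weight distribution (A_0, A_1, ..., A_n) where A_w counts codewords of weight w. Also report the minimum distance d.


Weight distribution: A_0 = 1, A_2 = 3, A_3 = 2, A_4 = 1, A_5 = 6, A_6 = 3. Minimum distance d = 2.

Enumerate all 2^4 = 16 messages m ∈ F_2^4.
For each, compute codeword c = mG in F_2^9, then tally its weight.
  m = 0000 → c = 000000000, weight = 0.
  m = 1000 → c = 000100010, weight = 2.
  m = 0100 → c = 110011010, weight = 5.
  m = 1100 → c = 110111000, weight = 5.
  m = 0010 → c = 001011011, weight = 5.
  m = 1010 → c = 001111001, weight = 5.
  m = 0110 → c = 111000001, weight = 4.
  m = 1110 → c = 111100011, weight = 6.
  m = 0001 → c = 111101001, weight = 6.
  m = 1001 → c = 111001011, weight = 6.
  m = 0101 → c = 001110011, weight = 5.
  m = 1101 → c = 001010001, weight = 3.
  m = 0011 → c = 110110010, weight = 5.
  m = 1011 → c = 110010000, weight = 3.
  m = 0111 → c = 000101000, weight = 2.
  m = 1111 → c = 000001010, weight = 2.
Tally weights:
  weight 0: 1 codewords.
  weight 2: 3 codewords.
  weight 3: 2 codewords.
  weight 4: 1 codewords.
  weight 5: 6 codewords.
  weight 6: 3 codewords.
Minimum distance d = smallest w > 0 with A_w > 0 = 2.
Sanity: Σ A_w = 16 = 2^4 = 16 ✓.


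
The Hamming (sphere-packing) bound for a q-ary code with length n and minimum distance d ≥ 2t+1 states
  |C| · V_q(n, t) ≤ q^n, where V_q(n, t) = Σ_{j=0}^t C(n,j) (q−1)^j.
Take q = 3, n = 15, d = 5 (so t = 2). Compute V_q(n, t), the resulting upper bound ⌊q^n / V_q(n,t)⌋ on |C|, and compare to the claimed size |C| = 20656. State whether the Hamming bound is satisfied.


V_q(n, t) = 451, q^n = 14348907, Hamming bound = 31815, |C| = 20656 ≤ bound (satisfied).

Step 1: Compute V_q(n, t) = Σ_{j=0}^2 C(n, j) (q−1)^j.
  j = 0: C(15,0)·(2)^0 = 1·1 = 1.
  j = 1: C(15,1)·(2)^1 = 15·2 = 30.
  j = 2: C(15,2)·(2)^2 = 105·4 = 420.
  V_q(n, t) = 1 + 30 + 420 = 451.
Step 2: q^n = 3^15 = 14348907.
Step 3: Hamming bound ⌊q^n / V_q(n,t)⌋ = ⌊14348907/451⌋ = 31815.
Step 4: Compare |C| = 20656 to 31815: satisfied.
The claimed |C| lies below the Hamming bound.


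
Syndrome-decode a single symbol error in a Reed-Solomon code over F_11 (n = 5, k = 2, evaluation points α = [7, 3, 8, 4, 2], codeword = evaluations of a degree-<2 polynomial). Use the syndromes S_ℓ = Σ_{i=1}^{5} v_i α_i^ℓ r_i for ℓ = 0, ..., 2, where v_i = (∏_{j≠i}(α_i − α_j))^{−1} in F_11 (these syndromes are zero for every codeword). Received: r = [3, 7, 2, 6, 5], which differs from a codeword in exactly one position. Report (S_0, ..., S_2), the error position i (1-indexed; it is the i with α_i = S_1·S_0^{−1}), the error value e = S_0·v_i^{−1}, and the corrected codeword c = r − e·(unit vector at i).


S = (6, 1, 2), error at position 5, error magnitude e = 8, c = [3, 7, 2, 6, 8].

Step 1: column multipliers v_i = (∏_{j≠i}(α_i − α_j))^{−1} mod 11.
  i = 1 (α = 7): (7−3)(7−8)(7−4)(7−2) = 4·(−1)·3·5 = −60 ≡ 6, so v_1 = 6^{−1} = 2 (mod 11).
  i = 2 (α = 3): (3−7)(3−8)(3−4)(3−2) = (−4)·(−5)·(−1)·1 = −20 ≡ 2, so v_2 = 2^{−1} = 6 (mod 11).
  i = 3 (α = 8): (8−7)(8−3)(8−4)(8−2) = 1·5·4·6 = 120 ≡ 10, so v_3 = 10^{−1} = 10 (mod 11).
  i = 4 (α = 4): (4−7)(4−3)(4−8)(4−2) = (−3)·1·(−4)·2 = 24 ≡ 2, so v_4 = 2^{−1} = 6 (mod 11).
  i = 5 (α = 2): (2−7)(2−3)(2−8)(2−4) = (−5)·(−1)·(−6)·(−2) = 60 ≡ 5, so v_5 = 5^{−1} = 9 (mod 11).
  v = [2, 6, 10, 6, 9].
Step 2: syndromes of r = [3, 7, 2, 6, 5] (all sums mod 11).
  S_0 = Σ v_i r_i = 2·3 + 6·7 + 10·2 + 6·6 + 9·5 = 149 ≡ 6.
  S_1 = Σ v_i α_i r_i = 2·7·3 + 6·3·7 + 10·8·2 + 6·4·6 + 9·2·5 = 562 ≡ 1.
  α_i^2 mod 11 = [5, 9, 9, 5, 4].
  S_2 = Σ v_i α_i^2 r_i = 2·5·3 + 6·9·7 + 10·9·2 + 6·5·6 + 9·4·5 = 948 ≡ 2.
  S = (6, 1, 2) ≠ 0, so r is not a codeword (an error is present).
Step 3: locate the error. For a single error e at position i, S_ℓ = v_i·e·α_i^ℓ, so α_err = S_1/S_0.
  S_0^{−1} = 6^{−1} = 2 (mod 11), so α_err = 1·2 = 2 ≡ 2 = α_5. Error position i = 5.
  Consistency check: S_2/S_1 = 2·1 = 2 ≡ 2 = α_err ✓ (single-error assumption holds).
Step 4: error magnitude e = S_0/v_5 = S_0·∏_{j≠5}(α_5 − α_j) = 6·5 = 30 ≡ 8 (mod 11).
Step 5: correct position 5: c_5 = r_5 − e = 5 − 8 ≡ 8 (mod 11). Hence c = [3, 7, 2, 6, 8].
  Check: interpolating c through the α_i gives m(x) = 10 + 10·x (degree < 2) with m(α_i) = c_i for every i, so c is indeed a codeword.


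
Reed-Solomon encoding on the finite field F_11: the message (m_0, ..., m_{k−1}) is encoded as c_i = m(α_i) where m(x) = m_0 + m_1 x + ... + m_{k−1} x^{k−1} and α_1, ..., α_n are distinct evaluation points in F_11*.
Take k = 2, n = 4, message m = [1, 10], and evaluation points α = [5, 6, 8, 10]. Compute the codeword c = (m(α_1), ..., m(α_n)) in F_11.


c = [7, 6, 4, 2]

Message polynomial: m(x) = 1 + 10·x (mod 11).
For each evaluation point α_i, compute m(α_i) mod 11:
  α_1 = 5: Horner steps 10 → 7, so m(5) = 7.
  α_2 = 6: Horner steps 10 → 6, so m(6) = 6.
  α_3 = 8: Horner steps 10 → 4, so m(8) = 4.
  α_4 = 10: Horner steps 10 → 2, so m(10) = 2.
Codeword c = [7, 6, 4, 2] ∈ F_11^4.


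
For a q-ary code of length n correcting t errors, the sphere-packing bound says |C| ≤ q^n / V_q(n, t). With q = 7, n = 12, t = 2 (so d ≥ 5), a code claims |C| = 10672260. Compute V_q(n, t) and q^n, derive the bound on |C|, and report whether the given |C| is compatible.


V_q(n, t) = 2449, q^n = 13841287201, Hamming bound = 5651811, |C| = 10672260 > bound (violated).

Step 1: Compute V_q(n, t) = Σ_{j=0}^2 C(n, j) (q−1)^j.
  j = 0: C(12,0)·(6)^0 = 1·1 = 1.
  j = 1: C(12,1)·(6)^1 = 12·6 = 72.
  j = 2: C(12,2)·(6)^2 = 66·36 = 2376.
  V_q(n, t) = 1 + 72 + 2376 = 2449.
Step 2: q^n = 7^12 = 13841287201.
Step 3: Hamming bound ⌊q^n / V_q(n,t)⌋ = ⌊13841287201/2449⌋ = 5651811.
Step 4: Compare |C| = 10672260 to 5651811: violated.
The claimed |C| lies above the Hamming bound, so no 7-ary code of length 12 with d ≥ 5 can have 10672260 codewords.


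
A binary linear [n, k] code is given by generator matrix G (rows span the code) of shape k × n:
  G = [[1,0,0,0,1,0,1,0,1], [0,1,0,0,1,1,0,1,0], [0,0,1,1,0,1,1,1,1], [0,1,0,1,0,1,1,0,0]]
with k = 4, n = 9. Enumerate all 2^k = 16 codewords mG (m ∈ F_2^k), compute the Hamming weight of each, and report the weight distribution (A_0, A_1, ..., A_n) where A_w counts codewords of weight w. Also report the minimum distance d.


Weight distribution: A_0 = 1, A_4 = 9, A_6 = 6. Minimum distance d = 4.

Enumerate all 2^4 = 16 messages m ∈ F_2^4.
For each, compute codeword c = mG in F_2^9, then tally its weight.
  m = 0000 → c = 000000000, weight = 0.
  m = 1000 → c = 100010101, weight = 4.
  m = 0100 → c = 010011010, weight = 4.
  m = 1100 → c = 110001111, weight = 6.
  m = 0010 → c = 001101111, weight = 6.
  m = 1010 → c = 101111010, weight = 6.
  m = 0110 → c = 011110101, weight = 6.
  m = 1110 → c = 111100000, weight = 4.
  m = 0001 → c = 010101100, weight = 4.
  m = 1001 → c = 110111001, weight = 6.
  m = 0101 → c = 000110110, weight = 4.
  m = 1101 → c = 100100011, weight = 4.
  m = 0011 → c = 011000011, weight = 4.
  m = 1011 → c = 111010110, weight = 6.
  m = 0111 → c = 001011001, weight = 4.
  m = 1111 → c = 101001100, weight = 4.
Tally weights:
  weight 0: 1 codewords.
  weight 4: 9 codewords.
  weight 6: 6 codewords.
Minimum distance d = smallest w > 0 with A_w > 0 = 4.
Sanity: Σ A_w = 16 = 2^4 = 16 ✓.


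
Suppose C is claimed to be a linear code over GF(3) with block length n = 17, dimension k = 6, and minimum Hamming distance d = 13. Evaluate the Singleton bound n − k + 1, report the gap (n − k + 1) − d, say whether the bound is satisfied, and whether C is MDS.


Singleton RHS = n − k + 1 = 12, slack = -1, bound violated (no such code; not MDS).

Singleton bound: d ≤ n − k + 1.
Here n = 17, k = 6, so n − k + 1 = 12.
Given d = 13, check d ≤ 12: NO.
Slack = (n − k + 1) − d = -1.
The slack is negative: d = 13 exceeds n − k + 1 = 12 by 1, so the Singleton bound is violated and no linear [17, 6, 13]_3 code can exist. In particular it is not MDS (MDS requires d = n − k + 1 exactly).
Description: the claimed parameters are [17, 6, 13]_3; such a code would be impossible (violates the Singleton bound).


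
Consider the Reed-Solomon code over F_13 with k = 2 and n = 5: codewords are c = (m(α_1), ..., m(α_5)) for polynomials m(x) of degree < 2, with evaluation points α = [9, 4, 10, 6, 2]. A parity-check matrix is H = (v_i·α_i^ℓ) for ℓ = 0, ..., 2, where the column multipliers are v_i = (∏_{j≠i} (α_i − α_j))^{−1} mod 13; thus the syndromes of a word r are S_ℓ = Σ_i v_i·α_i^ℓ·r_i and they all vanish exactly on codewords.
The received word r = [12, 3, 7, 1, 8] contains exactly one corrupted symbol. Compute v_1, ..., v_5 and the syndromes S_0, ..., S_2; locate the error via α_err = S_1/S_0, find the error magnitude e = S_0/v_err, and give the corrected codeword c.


S = (7, 2, 8), error at position 2, error magnitude e = 5, c = [12, 11, 7, 1, 8].

Step 1: column multipliers v_i = (∏_{j≠i}(α_i − α_j))^{−1} mod 13.
  i = 1 (α = 9): (9−4)(9−10)(9−6)(9−2) = 5·(−1)·3·7 = −105 ≡ 12, so v_1 = 12^{−1} = 12 (mod 13).
  i = 2 (α = 4): (4−9)(4−10)(4−6)(4−2) = (−5)·(−6)·(−2)·2 = −120 ≡ 10, so v_2 = 10^{−1} = 4 (mod 13).
  i = 3 (α = 10): (10−9)(10−4)(10−6)(10−2) = 1·6·4·8 = 192 ≡ 10, so v_3 = 10^{−1} = 4 (mod 13).
  i = 4 (α = 6): (6−9)(6−4)(6−10)(6−2) = (−3)·2·(−4)·4 = 96 ≡ 5, so v_4 = 5^{−1} = 8 (mod 13).
  i = 5 (α = 2): (2−9)(2−4)(2−10)(2−6) = (−7)·(−2)·(−8)·(−4) = 448 ≡ 6, so v_5 = 6^{−1} = 11 (mod 13).
  v = [12, 4, 4, 8, 11].
Step 2: syndromes of r = [12, 3, 7, 1, 8] (all sums mod 13).
  S_0 = Σ v_i r_i = 12·12 + 4·3 + 4·7 + 8·1 + 11·8 = 280 ≡ 7.
  S_1 = Σ v_i α_i r_i = 12·9·12 + 4·4·3 + 4·10·7 + 8·6·1 + 11·2·8 = 1848 ≡ 2.
  α_i^2 mod 13 = [3, 3, 9, 10, 4].
  S_2 = Σ v_i α_i^2 r_i = 12·3·12 + 4·3·3 + 4·9·7 + 8·10·1 + 11·4·8 = 1152 ≡ 8.
  S = (7, 2, 8) ≠ 0, so r is not a codeword (an error is present).
Step 3: locate the error. For a single error e at position i, S_ℓ = v_i·e·α_i^ℓ, so α_err = S_1/S_0.
  S_0^{−1} = 7^{−1} = 2 (mod 13), so α_err = 2·2 = 4 ≡ 4 = α_2. Error position i = 2.
  Consistency check: S_2/S_1 = 8·7 = 56 ≡ 4 = α_err ✓ (single-error assumption holds).
Step 4: error magnitude e = S_0/v_2 = S_0·∏_{j≠2}(α_2 − α_j) = 7·10 = 70 ≡ 5 (mod 13).
Step 5: correct position 2: c_2 = r_2 − e = 3 − 5 ≡ 11 (mod 13). Hence c = [12, 11, 7, 1, 8].
  Check: interpolating c through the α_i gives m(x) = 5 + 8·x (degree < 2) with m(α_i) = c_i for every i, so c is indeed a codeword.


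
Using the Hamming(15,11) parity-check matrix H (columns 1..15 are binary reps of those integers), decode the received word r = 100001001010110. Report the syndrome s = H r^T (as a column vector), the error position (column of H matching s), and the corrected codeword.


s = (0, 1, 1, 0)^T, error position = 6, corrected codeword c = 100000001010110

Compute s = H r^T mod 2 one row at a time:
  s_1 = 0 + 1 + 0 + 1 + 0 + 1 + 1 + 0 = 4 ≡ 0 (mod 2).
  s_2 = 0 + 0 + 1 + 0 + 0 + 1 + 1 + 0 = 3 ≡ 1 (mod 2).
  s_3 = 0 + 0 + 1 + 0 + 0 + 1 + 1 + 0 = 3 ≡ 1 (mod 2).
  s_4 = 1 + 0 + 0 + 0 + 1 + 1 + 1 + 0 = 4 ≡ 0 (mod 2).
s = (0, 1, 1, 0)^T — this equals column 6 of H (binary 0110), so error is at position 6.
Correct: flip bit 6 of r = 100001001010110 to get c = 100000001010110.


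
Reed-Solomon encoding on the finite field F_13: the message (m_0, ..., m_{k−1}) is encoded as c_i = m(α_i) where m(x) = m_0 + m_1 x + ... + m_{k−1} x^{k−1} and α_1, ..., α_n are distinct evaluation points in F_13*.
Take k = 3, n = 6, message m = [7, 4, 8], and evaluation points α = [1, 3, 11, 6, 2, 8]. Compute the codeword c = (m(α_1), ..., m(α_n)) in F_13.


c = [6, 0, 5, 7, 8, 5]

Message polynomial: m(x) = 7 + 4·x + 8·x^2 (mod 13).
For each evaluation point α_i, compute m(α_i) mod 13:
  α_1 = 1: Horner steps 8 → 12 → 6, so m(1) = 6.
  α_2 = 3: Horner steps 8 → 2 → 0, so m(3) = 0.
  α_3 = 11: Horner steps 8 → 1 → 5, so m(11) = 5.
  α_4 = 6: Horner steps 8 → 0 → 7, so m(6) = 7.
  α_5 = 2: Horner steps 8 → 7 → 8, so m(2) = 8.
  α_6 = 8: Horner steps 8 → 3 → 5, so m(8) = 5.
Codeword c = [6, 0, 5, 7, 8, 5] ∈ F_13^6.


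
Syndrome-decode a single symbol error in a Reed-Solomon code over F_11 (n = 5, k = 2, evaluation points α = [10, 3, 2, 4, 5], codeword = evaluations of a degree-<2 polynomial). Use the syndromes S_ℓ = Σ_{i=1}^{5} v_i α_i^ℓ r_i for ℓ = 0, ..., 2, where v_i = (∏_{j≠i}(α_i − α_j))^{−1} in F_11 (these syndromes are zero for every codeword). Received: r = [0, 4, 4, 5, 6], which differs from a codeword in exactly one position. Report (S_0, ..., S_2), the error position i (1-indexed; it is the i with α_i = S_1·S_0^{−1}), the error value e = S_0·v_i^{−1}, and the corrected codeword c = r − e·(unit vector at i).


S = (3, 6, 1), error at position 3, error magnitude e = 1, c = [0, 4, 3, 5, 6].

Step 1: column multipliers v_i = (∏_{j≠i}(α_i − α_j))^{−1} mod 11.
  i = 1 (α = 10): (10−3)(10−2)(10−4)(10−5) = 7·8·6·5 = 1680 ≡ 8, so v_1 = 8^{−1} = 7 (mod 11).
  i = 2 (α = 3): (3−10)(3−2)(3−4)(3−5) = (−7)·1·(−1)·(−2) = −14 ≡ 8, so v_2 = 8^{−1} = 7 (mod 11).
  i = 3 (α = 2): (2−10)(2−3)(2−4)(2−5) = (−8)·(−1)·(−2)·(−3) = 48 ≡ 4, so v_3 = 4^{−1} = 3 (mod 11).
  i = 4 (α = 4): (4−10)(4−3)(4−2)(4−5) = (−6)·1·2·(−1) = 12 ≡ 1, so v_4 = 1^{−1} = 1 (mod 11).
  i = 5 (α = 5): (5−10)(5−3)(5−2)(5−4) = (−5)·2·3·1 = −30 ≡ 3, so v_5 = 3^{−1} = 4 (mod 11).
  v = [7, 7, 3, 1, 4].
Step 2: syndromes of r = [0, 4, 4, 5, 6] (all sums mod 11).
  S_0 = Σ v_i r_i = 7·0 + 7·4 + 3·4 + 1·5 + 4·6 = 69 ≡ 3.
  S_1 = Σ v_i α_i r_i = 7·10·0 + 7·3·4 + 3·2·4 + 1·4·5 + 4·5·6 = 248 ≡ 6.
  α_i^2 mod 11 = [1, 9, 4, 5, 3].
  S_2 = Σ v_i α_i^2 r_i = 7·1·0 + 7·9·4 + 3·4·4 + 1·5·5 + 4·3·6 = 397 ≡ 1.
  S = (3, 6, 1) ≠ 0, so r is not a codeword (an error is present).
Step 3: locate the error. For a single error e at position i, S_ℓ = v_i·e·α_i^ℓ, so α_err = S_1/S_0.
  S_0^{−1} = 3^{−1} = 4 (mod 11), so α_err = 6·4 = 24 ≡ 2 = α_3. Error position i = 3.
  Consistency check: S_2/S_1 = 1·2 = 2 ≡ 2 = α_err ✓ (single-error assumption holds).
Step 4: error magnitude e = S_0/v_3 = S_0·∏_{j≠3}(α_3 − α_j) = 3·4 = 12 ≡ 1 (mod 11).
Step 5: correct position 3: c_3 = r_3 − e = 4 − 1 ≡ 3 (mod 11). Hence c = [0, 4, 3, 5, 6].
  Check: interpolating c through the α_i gives m(x) = 1 + 1·x (degree < 2) with m(α_i) = c_i for every i, so c is indeed a codeword.


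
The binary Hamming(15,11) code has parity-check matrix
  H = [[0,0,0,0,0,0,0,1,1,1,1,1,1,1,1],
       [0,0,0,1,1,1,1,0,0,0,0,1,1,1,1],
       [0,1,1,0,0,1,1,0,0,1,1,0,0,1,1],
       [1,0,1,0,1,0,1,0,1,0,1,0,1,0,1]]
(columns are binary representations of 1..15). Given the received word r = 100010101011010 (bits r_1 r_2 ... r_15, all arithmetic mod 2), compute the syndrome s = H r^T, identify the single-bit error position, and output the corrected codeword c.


s = (0, 0, 1, 1)^T, error position = 3, corrected codeword c = 101010101011010

Compute s = H r^T mod 2 one row at a time:
  s_1 = 0 + 1 + 0 + 1 + 1 + 0 + 1 + 0 = 4 ≡ 0 (mod 2).
  s_2 = 0 + 1 + 0 + 1 + 1 + 0 + 1 + 0 = 4 ≡ 0 (mod 2).
  s_3 = 0 + 0 + 0 + 1 + 0 + 1 + 1 + 0 = 3 ≡ 1 (mod 2).
  s_4 = 1 + 0 + 1 + 1 + 1 + 1 + 0 + 0 = 5 ≡ 1 (mod 2).
s = (0, 0, 1, 1)^T — this equals column 3 of H (binary 0011), so error is at position 3.
Correct: flip bit 3 of r = 100010101011010 to get c = 101010101011010.


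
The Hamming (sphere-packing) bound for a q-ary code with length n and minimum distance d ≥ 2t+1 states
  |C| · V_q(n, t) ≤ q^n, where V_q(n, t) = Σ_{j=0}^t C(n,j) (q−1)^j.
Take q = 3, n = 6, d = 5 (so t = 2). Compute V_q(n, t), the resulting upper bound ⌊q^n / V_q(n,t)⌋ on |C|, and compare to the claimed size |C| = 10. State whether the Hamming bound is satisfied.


V_q(n, t) = 73, q^n = 729, Hamming bound = 9, |C| = 10 > bound (violated).

Step 1: Compute V_q(n, t) = Σ_{j=0}^2 C(n, j) (q−1)^j.
  j = 0: C(6,0)·(2)^0 = 1·1 = 1.
  j = 1: C(6,1)·(2)^1 = 6·2 = 12.
  j = 2: C(6,2)·(2)^2 = 15·4 = 60.
  V_q(n, t) = 1 + 12 + 60 = 73.
Step 2: q^n = 3^6 = 729.
Step 3: Hamming bound ⌊q^n / V_q(n,t)⌋ = ⌊729/73⌋ = 9.
Step 4: Compare |C| = 10 to 9: violated.
The claimed |C| lies above the Hamming bound, so no 3-ary code of length 6 with d ≥ 5 can have 10 codewords.


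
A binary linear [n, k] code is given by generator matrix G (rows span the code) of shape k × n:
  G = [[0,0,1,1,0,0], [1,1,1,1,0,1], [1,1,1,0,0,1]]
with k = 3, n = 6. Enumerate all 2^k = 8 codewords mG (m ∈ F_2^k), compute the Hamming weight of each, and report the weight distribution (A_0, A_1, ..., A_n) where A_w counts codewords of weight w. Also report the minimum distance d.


Weight distribution: A_0 = 1, A_1 = 2, A_2 = 1, A_3 = 1, A_4 = 2, A_5 = 1. Minimum distance d = 1.

Enumerate all 2^3 = 8 messages m ∈ F_2^3.
For each, compute codeword c = mG in F_2^6, then tally its weight.
  m = 000 → c = 000000, weight = 0.
  m = 100 → c = 001100, weight = 2.
  m = 010 → c = 111101, weight = 5.
  m = 110 → c = 110001, weight = 3.
  m = 001 → c = 111001, weight = 4.
  m = 101 → c = 110101, weight = 4.
  m = 011 → c = 000100, weight = 1.
  m = 111 → c = 001000, weight = 1.
Tally weights:
  weight 0: 1 codewords.
  weight 1: 2 codewords.
  weight 2: 1 codewords.
  weight 3: 1 codewords.
  weight 4: 2 codewords.
  weight 5: 1 codewords.
Minimum distance d = smallest w > 0 with A_w > 0 = 1.
Sanity: Σ A_w = 8 = 2^3 = 8 ✓.


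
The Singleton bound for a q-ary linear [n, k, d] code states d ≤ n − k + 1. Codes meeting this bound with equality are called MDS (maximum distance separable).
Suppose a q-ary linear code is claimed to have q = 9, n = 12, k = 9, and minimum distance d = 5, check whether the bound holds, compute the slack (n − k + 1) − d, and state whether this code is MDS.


Singleton RHS = n − k + 1 = 4, slack = -1, bound violated (no such code; not MDS).

Singleton bound: d ≤ n − k + 1.
Here n = 12, k = 9, so n − k + 1 = 4.
Given d = 5, check d ≤ 4: NO.
Slack = (n − k + 1) − d = -1.
The slack is negative: d = 5 exceeds n − k + 1 = 4 by 1, so the Singleton bound is violated and no linear [12, 9, 5]_9 code can exist. In particular it is not MDS (MDS requires d = n − k + 1 exactly).
Description: the claimed parameters are [12, 9, 5]_9; such a code would be impossible (violates the Singleton bound).


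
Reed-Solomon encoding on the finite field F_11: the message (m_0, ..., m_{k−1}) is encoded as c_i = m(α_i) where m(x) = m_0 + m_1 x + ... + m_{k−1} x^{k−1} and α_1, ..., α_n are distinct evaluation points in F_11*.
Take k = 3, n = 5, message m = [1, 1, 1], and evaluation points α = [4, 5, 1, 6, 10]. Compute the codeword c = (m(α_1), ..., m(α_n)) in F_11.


c = [10, 9, 3, 10, 1]

Message polynomial: m(x) = 1 + 1·x + 1·x^2 (mod 11).
For each evaluation point α_i, compute m(α_i) mod 11:
  α_1 = 4: Horner steps 1 → 5 → 10, so m(4) = 10.
  α_2 = 5: Horner steps 1 → 6 → 9, so m(5) = 9.
  α_3 = 1: Horner steps 1 → 2 → 3, so m(1) = 3.
  α_4 = 6: Horner steps 1 → 7 → 10, so m(6) = 10.
  α_5 = 10: Horner steps 1 → 0 → 1, so m(10) = 1.
Codeword c = [10, 9, 3, 10, 1] ∈ F_11^5.


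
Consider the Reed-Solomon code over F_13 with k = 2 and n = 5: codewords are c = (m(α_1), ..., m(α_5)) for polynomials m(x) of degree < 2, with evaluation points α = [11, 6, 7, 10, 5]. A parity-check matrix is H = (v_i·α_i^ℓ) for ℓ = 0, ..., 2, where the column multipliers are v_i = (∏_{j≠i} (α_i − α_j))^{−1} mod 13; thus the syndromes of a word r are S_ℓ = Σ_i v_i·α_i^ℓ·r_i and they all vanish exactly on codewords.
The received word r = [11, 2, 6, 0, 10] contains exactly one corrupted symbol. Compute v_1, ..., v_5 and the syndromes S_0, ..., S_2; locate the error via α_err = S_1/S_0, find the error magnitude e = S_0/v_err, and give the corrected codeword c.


S = (12, 7, 3), error at position 2, error magnitude e = 7, c = [11, 8, 6, 0, 10].

Step 1: column multipliers v_i = (∏_{j≠i}(α_i − α_j))^{−1} mod 13.
  i = 1 (α = 11): (11−6)(11−7)(11−10)(11−5) = 5·4·1·6 = 120 ≡ 3, so v_1 = 3^{−1} = 9 (mod 13).
  i = 2 (α = 6): (6−11)(6−7)(6−10)(6−5) = (−5)·(−1)·(−4)·1 = −20 ≡ 6, so v_2 = 6^{−1} = 11 (mod 13).
  i = 3 (α = 7): (7−11)(7−6)(7−10)(7−5) = (−4)·1·(−3)·2 = 24 ≡ 11, so v_3 = 11^{−1} = 6 (mod 13).
  i = 4 (α = 10): (10−11)(10−6)(10−7)(10−5) = (−1)·4·3·5 = −60 ≡ 5, so v_4 = 5^{−1} = 8 (mod 13).
  i = 5 (α = 5): (5−11)(5−6)(5−7)(5−10) = (−6)·(−1)·(−2)·(−5) = 60 ≡ 8, so v_5 = 8^{−1} = 5 (mod 13).
  v = [9, 11, 6, 8, 5].
Step 2: syndromes of r = [11, 2, 6, 0, 10] (all sums mod 13).
  S_0 = Σ v_i r_i = 9·11 + 11·2 + 6·6 + 8·0 + 5·10 = 207 ≡ 12.
  S_1 = Σ v_i α_i r_i = 9·11·11 + 11·6·2 + 6·7·6 + 8·10·0 + 5·5·10 = 1723 ≡ 7.
  α_i^2 mod 13 = [4, 10, 10, 9, 12].
  S_2 = Σ v_i α_i^2 r_i = 9·4·11 + 11·10·2 + 6·10·6 + 8·9·0 + 5·12·10 = 1576 ≡ 3.
  S = (12, 7, 3) ≠ 0, so r is not a codeword (an error is present).
Step 3: locate the error. For a single error e at position i, S_ℓ = v_i·e·α_i^ℓ, so α_err = S_1/S_0.
  S_0^{−1} = 12^{−1} = 12 (mod 13), so α_err = 7·12 = 84 ≡ 6 = α_2. Error position i = 2.
  Consistency check: S_2/S_1 = 3·2 = 6 ≡ 6 = α_err ✓ (single-error assumption holds).
Step 4: error magnitude e = S_0/v_2 = S_0·∏_{j≠2}(α_2 − α_j) = 12·6 = 72 ≡ 7 (mod 13).
Step 5: correct position 2: c_2 = r_2 − e = 2 − 7 ≡ 8 (mod 13). Hence c = [11, 8, 6, 0, 10].
  Check: interpolating c through the α_i gives m(x) = 7 + 11·x (degree < 2) with m(α_i) = c_i for every i, so c is indeed a codeword.


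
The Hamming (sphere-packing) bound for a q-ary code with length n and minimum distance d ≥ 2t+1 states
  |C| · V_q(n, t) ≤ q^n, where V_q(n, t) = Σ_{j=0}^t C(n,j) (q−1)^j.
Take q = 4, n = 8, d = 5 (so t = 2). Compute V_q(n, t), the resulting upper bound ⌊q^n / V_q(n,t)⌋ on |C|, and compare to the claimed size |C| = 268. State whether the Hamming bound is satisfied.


V_q(n, t) = 277, q^n = 65536, Hamming bound = 236, |C| = 268 > bound (violated).

Step 1: Compute V_q(n, t) = Σ_{j=0}^2 C(n, j) (q−1)^j.
  j = 0: C(8,0)·(3)^0 = 1·1 = 1.
  j = 1: C(8,1)·(3)^1 = 8·3 = 24.
  j = 2: C(8,2)·(3)^2 = 28·9 = 252.
  V_q(n, t) = 1 + 24 + 252 = 277.
Step 2: q^n = 4^8 = 65536.
Step 3: Hamming bound ⌊q^n / V_q(n,t)⌋ = ⌊65536/277⌋ = 236.
Step 4: Compare |C| = 268 to 236: violated.
The claimed |C| lies above the Hamming bound, so no 4-ary code of length 8 with d ≥ 5 can have 268 codewords.


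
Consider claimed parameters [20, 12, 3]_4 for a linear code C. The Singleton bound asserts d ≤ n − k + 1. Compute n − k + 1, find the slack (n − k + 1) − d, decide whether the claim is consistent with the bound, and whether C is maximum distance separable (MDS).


Singleton RHS = n − k + 1 = 9, slack = 6, bound satisfied, not MDS.

Singleton bound: d ≤ n − k + 1.
Here n = 20, k = 12, so n − k + 1 = 9.
Given d = 3, check d ≤ 9: YES.
Slack = (n − k + 1) − d = 6.
The code is NOT MDS (slack = 6 > 0).
Description: the claimed parameters are [20, 12, 3]_4; such a code would be non-MDS.


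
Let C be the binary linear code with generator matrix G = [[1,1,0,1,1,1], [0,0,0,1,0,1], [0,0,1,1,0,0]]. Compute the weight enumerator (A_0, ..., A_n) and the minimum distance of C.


Weight distribution: A_0 = 1, A_2 = 3, A_3 = 1, A_5 = 3. Minimum distance d = 2.

Enumerate all 2^3 = 8 messages m ∈ F_2^3.
For each, compute codeword c = mG in F_2^6, then tally its weight.
  m = 000 → c = 000000, weight = 0.
  m = 100 → c = 110111, weight = 5.
  m = 010 → c = 000101, weight = 2.
  m = 110 → c = 110010, weight = 3.
  m = 001 → c = 001100, weight = 2.
  m = 101 → c = 111011, weight = 5.
  m = 011 → c = 001001, weight = 2.
  m = 111 → c = 111110, weight = 5.
Tally weights:
  weight 0: 1 codewords.
  weight 2: 3 codewords.
  weight 3: 1 codewords.
  weight 5: 3 codewords.
Minimum distance d = smallest w > 0 with A_w > 0 = 2.
Sanity: Σ A_w = 8 = 2^3 = 8 ✓.


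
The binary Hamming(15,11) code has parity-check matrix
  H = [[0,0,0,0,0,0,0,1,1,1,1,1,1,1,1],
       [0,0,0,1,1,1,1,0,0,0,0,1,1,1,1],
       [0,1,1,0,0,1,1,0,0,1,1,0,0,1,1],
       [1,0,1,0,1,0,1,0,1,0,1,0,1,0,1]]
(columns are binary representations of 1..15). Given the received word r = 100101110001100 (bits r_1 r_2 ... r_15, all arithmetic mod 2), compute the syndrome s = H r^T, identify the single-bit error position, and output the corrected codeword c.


s = (1, 1, 0, 1)^T, error position = 13, corrected codeword c = 100101110001000

Compute s = H r^T mod 2 one row at a time:
  s_1 = 1 + 0 + 0 + 0 + 1 + 1 + 0 + 0 = 3 ≡ 1 (mod 2).
  s_2 = 1 + 0 + 1 + 1 + 1 + 1 + 0 + 0 = 5 ≡ 1 (mod 2).
  s_3 = 0 + 0 + 1 + 1 + 0 + 0 + 0 + 0 = 2 ≡ 0 (mod 2).
  s_4 = 1 + 0 + 0 + 1 + 0 + 0 + 1 + 0 = 3 ≡ 1 (mod 2).
s = (1, 1, 0, 1)^T — this equals column 13 of H (binary 1101), so error is at position 13.
Correct: flip bit 13 of r = 100101110001100 to get c = 100101110001000.


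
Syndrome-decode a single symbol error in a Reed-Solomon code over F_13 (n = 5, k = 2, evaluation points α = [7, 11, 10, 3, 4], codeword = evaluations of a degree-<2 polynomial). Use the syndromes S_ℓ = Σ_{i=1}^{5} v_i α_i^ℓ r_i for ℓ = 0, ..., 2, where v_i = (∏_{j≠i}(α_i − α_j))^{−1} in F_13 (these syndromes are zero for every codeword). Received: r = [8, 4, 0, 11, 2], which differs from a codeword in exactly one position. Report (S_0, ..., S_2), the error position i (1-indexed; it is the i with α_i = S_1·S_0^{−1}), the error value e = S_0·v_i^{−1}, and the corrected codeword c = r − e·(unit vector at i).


S = (7, 10, 5), error at position 1, error magnitude e = 7, c = [1, 4, 0, 11, 2].

Step 1: column multipliers v_i = (∏_{j≠i}(α_i − α_j))^{−1} mod 13.
  i = 1 (α = 7): (7−11)(7−10)(7−3)(7−4) = (−4)·(−3)·4·3 = 144 ≡ 1, so v_1 = 1^{−1} = 1 (mod 13).
  i = 2 (α = 11): (11−7)(11−10)(11−3)(11−4) = 4·1·8·7 = 224 ≡ 3, so v_2 = 3^{−1} = 9 (mod 13).
  i = 3 (α = 10): (10−7)(10−11)(10−3)(10−4) = 3·(−1)·7·6 = −126 ≡ 4, so v_3 = 4^{−1} = 10 (mod 13).
  i = 4 (α = 3): (3−7)(3−11)(3−10)(3−4) = (−4)·(−8)·(−7)·(−1) = 224 ≡ 3, so v_4 = 3^{−1} = 9 (mod 13).
  i = 5 (α = 4): (4−7)(4−11)(4−10)(4−3) = (−3)·(−7)·(−6)·1 = −126 ≡ 4, so v_5 = 4^{−1} = 10 (mod 13).
  v = [1, 9, 10, 9, 10].
Step 2: syndromes of r = [8, 4, 0, 11, 2] (all sums mod 13).
  S_0 = Σ v_i r_i = 1·8 + 9·4 + 10·0 + 9·11 + 10·2 = 163 ≡ 7.
  S_1 = Σ v_i α_i r_i = 1·7·8 + 9·11·4 + 10·10·0 + 9·3·11 + 10·4·2 = 829 ≡ 10.
  α_i^2 mod 13 = [10, 4, 9, 9, 3].
  S_2 = Σ v_i α_i^2 r_i = 1·10·8 + 9·4·4 + 10·9·0 + 9·9·11 + 10·3·2 = 1175 ≡ 5.
  S = (7, 10, 5) ≠ 0, so r is not a codeword (an error is present).
Step 3: locate the error. For a single error e at position i, S_ℓ = v_i·e·α_i^ℓ, so α_err = S_1/S_0.
  S_0^{−1} = 7^{−1} = 2 (mod 13), so α_err = 10·2 = 20 ≡ 7 = α_1. Error position i = 1.
  Consistency check: S_2/S_1 = 5·4 = 20 ≡ 7 = α_err ✓ (single-error assumption holds).
Step 4: error magnitude e = S_0/v_1 = S_0·∏_{j≠1}(α_1 − α_j) = 7·1 = 7 ≡ 7 (mod 13).
Step 5: correct position 1: c_1 = r_1 − e = 8 − 7 ≡ 1 (mod 13). Hence c = [1, 4, 0, 11, 2].
  Check: interpolating c through the α_i gives m(x) = 12 + 4·x (degree < 2) with m(α_i) = c_i for every i, so c is indeed a codeword.
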